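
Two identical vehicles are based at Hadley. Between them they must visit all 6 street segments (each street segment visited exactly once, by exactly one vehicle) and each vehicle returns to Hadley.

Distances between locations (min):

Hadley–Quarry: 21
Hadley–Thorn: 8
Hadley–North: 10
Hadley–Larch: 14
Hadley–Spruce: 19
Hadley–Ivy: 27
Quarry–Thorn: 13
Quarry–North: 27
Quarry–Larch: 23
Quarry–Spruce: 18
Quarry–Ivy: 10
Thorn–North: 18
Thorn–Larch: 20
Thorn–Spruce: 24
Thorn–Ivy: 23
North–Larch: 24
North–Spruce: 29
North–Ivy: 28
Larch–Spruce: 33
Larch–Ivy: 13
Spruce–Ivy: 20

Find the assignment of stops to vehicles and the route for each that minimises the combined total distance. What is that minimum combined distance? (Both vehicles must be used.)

There are 2^5 − 1 = 31 ways to divide the 6 stops into two non-empty groups. For each, the best each vehicle can do is its own shortest tour through its group:
  {Quarry} + {Thorn, North, Larch, Spruce, Ivy}: 42 + 99 = 141
  {Thorn} + {Quarry, North, Larch, Spruce, Ivy}: 16 + 94 = 110
  {Quarry, Thorn} + {North, Larch, Spruce, Ivy}: 42 + 86 = 128
  {North} + {Quarry, Thorn, Larch, Spruce, Ivy}: 20 + 86 = 106
  {Quarry, North} + {Thorn, Larch, Spruce, Ivy}: 58 + 79 = 137
  {Thorn, North} + {Quarry, Larch, Spruce, Ivy}: 36 + 74 = 110
  … (31 splits in total)
Best: vehicle 1 Hadley → North → Hadley = 20; vehicle 2 Hadley → Thorn → Quarry → Spruce → Ivy → Larch → Hadley = 86; combined 106.

106 min — the smallest possible combined total.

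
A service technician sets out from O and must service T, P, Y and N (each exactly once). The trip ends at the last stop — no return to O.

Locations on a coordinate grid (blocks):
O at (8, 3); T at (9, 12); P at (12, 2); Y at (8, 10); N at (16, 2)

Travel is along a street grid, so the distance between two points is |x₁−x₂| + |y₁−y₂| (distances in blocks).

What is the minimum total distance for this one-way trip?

There are 4! = 24 possible orderings.
O - T - P - Y - N: 10+13+12+16 = 51
O - T - P - N - Y: 10+13+4+16 = 43
O - T - Y - P - N: 10+3+12+4 = 29
O - T - Y - N - P: 10+3+16+4 = 33
O - T - N - P - Y: 10+17+4+12 = 43
O - T - N - Y - P: 10+17+16+12 = 55
O - P - T - Y - N: 5+13+3+16 = 37
O - P - T - N - Y: 5+13+17+16 = 51
O - P - Y - T - N: 5+12+3+17 = 37
O - P - Y - N - T: 5+12+16+17 = 50
O - P - N - T - Y: 5+4+17+3 = 29
O - P - N - Y - T: 5+4+16+3 = 28
O - Y - T - P - N: 7+3+13+4 = 27
O - Y - T - N - P: 7+3+17+4 = 31
… (10 more)
The minimum is 27.
One shortest path: O → Y → T → P → N.

27 blocks — the minimum one-way total.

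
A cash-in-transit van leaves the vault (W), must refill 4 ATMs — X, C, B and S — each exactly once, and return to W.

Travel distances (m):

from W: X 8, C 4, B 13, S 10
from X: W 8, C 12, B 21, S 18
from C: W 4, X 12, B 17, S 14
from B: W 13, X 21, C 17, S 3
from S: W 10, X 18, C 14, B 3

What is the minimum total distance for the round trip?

W→X→C→B→S→W: 8+12+17+3+10 = 50
W→X→C→S→B→W: 8+12+14+3+13 = 50
W→X→B→C→S→W: 8+21+17+14+10 = 70
W→X→B→S→C→W: 8+21+3+14+4 = 50
W→X→S→C→B→W: 8+18+14+17+13 = 70
W→X→S→B→C→W: 8+18+3+17+4 = 50
W→C→X→B→S→W: 4+12+21+3+10 = 50
W→C→X→S→B→W: 4+12+18+3+13 = 50
W→C→B→X→S→W: 4+17+21+18+10 = 70
W→C→S→X→B→W: 4+14+18+21+13 = 70
W→B→X→C→S→W: 13+21+12+14+10 = 70
W→B→C→X→S→W: 13+17+12+18+10 = 70
The minimum is 50.
One optimal route: W → X → C → B → S → W (or its reverse).

50 m — the shortest possible round trip.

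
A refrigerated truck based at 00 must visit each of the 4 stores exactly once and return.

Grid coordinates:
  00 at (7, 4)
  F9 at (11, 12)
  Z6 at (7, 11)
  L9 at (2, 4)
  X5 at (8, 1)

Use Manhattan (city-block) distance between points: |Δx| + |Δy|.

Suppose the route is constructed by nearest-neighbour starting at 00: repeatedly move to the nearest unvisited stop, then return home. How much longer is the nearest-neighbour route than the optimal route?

00: X5=4, L9=5, Z6=7, F9=12 ⇒ X5
X5: L9=9, Z6=11, F9=14 ⇒ L9
L9: Z6=12, F9=17 ⇒ Z6
Z6: F9=5 ⇒ F9
NN route 00 → X5 → L9 → Z6 → F9 → 00 costs 42.
Optimal: 00 → Z6 → F9 → X5 → L9 → 00 costs 40 (by enumerating all 12 distinct tours).
Excess = 42 − 40 = 2.

Excess over optimum: 2.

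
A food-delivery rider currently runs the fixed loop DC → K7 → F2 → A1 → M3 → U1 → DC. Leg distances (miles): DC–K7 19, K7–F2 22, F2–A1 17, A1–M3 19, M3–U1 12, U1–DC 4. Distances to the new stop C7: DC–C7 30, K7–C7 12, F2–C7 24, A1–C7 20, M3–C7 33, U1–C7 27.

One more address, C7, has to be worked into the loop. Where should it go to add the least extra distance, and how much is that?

+14 miles — insert C7 between K7 and F2.

Insertion cost between consecutive stops i–j is d(i,C7) + d(C7,j) − d(i,j):
  between DC and K7: 30 + 12 − 19 = 23
  between K7 and F2: 12 + 24 − 22 = 14
  between F2 and A1: 24 + 20 − 17 = 27
  between A1 and M3: 20 + 33 − 19 = 34
  between M3 and U1: 33 + 27 − 12 = 48
  between U1 and DC: 27 + 30 − 4 = 53
Cheapest insertion is between K7 and F2, adding 14.
New total = 93 + 14 = 107.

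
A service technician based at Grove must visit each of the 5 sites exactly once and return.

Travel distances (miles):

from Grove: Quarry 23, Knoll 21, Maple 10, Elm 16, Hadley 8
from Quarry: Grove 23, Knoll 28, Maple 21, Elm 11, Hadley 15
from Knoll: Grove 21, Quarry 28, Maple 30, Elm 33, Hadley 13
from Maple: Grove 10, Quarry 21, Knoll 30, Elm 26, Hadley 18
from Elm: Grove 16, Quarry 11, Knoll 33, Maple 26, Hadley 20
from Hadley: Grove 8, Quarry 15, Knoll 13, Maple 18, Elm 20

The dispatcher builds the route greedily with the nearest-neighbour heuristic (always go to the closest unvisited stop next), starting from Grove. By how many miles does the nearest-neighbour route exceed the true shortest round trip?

Grove: Hadley=8, Maple=10, Elm=16, Knoll=21, Quarry=23 ⇒ Hadley
Hadley: Knoll=13, Quarry=15, Maple=18, Elm=20 ⇒ Knoll
Knoll: Quarry=28, Maple=30, Elm=33 ⇒ Quarry
Quarry: Elm=11, Maple=21 ⇒ Elm
Elm: Maple=26 ⇒ Maple
NN route Grove → Hadley → Knoll → Quarry → Elm → Maple → Grove costs 96.
Optimal: Grove → Maple → Knoll → Hadley → Quarry → Elm → Grove costs 95 (by enumerating all 60 distinct tours).
Excess = 96 − 95 = 1.

The nearest-neighbour route is 1 miles longer than optimal.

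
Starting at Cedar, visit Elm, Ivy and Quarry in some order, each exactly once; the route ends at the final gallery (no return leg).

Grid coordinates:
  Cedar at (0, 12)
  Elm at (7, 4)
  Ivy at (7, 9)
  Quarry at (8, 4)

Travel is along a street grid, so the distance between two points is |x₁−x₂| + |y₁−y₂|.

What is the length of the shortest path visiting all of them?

There are 3! = 6 possible orderings.
Cedar→Elm→Ivy→Quarry: 15+5+6 = 26
Cedar→Elm→Quarry→Ivy: 15+1+6 = 22
Cedar→Ivy→Elm→Quarry: 10+5+1 = 16
Cedar→Ivy→Quarry→Elm: 10+6+1 = 17
Cedar→Quarry→Elm→Ivy: 16+1+5 = 22
Cedar→Quarry→Ivy→Elm: 16+6+5 = 27
The minimum is 16.
One shortest path: Cedar → Ivy → Elm → Quarry.

Minimum one-way distance = 16.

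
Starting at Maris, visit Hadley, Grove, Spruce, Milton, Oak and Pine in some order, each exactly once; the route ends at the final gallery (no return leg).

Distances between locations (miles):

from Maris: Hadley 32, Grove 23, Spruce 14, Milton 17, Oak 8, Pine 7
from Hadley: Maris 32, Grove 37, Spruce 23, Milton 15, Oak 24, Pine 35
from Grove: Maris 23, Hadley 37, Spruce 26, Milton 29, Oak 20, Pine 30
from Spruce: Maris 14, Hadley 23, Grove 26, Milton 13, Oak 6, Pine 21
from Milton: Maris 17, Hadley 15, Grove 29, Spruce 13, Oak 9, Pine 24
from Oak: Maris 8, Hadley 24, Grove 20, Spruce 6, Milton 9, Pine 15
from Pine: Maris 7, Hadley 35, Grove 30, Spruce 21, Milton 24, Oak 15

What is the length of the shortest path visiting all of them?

There are 6! = 720 possible orderings.
Maris - Hadley - Grove - Spruce - Milton - Oak - Pine: 32+37+26+13+9+15 = 132
Maris - Hadley - Grove - Spruce - Milton - Pine - Oak: 32+37+26+13+24+15 = 147
Maris - Hadley - Grove - Spruce - Oak - Milton - Pine: 32+37+26+6+9+24 = 134
Maris - Hadley - Grove - Spruce - Oak - Pine - Milton: 32+37+26+6+15+24 = 140
Maris - Hadley - Grove - Spruce - Pine - Milton - Oak: 32+37+26+21+24+9 = 149
Maris - Hadley - Grove - Spruce - Pine - Oak - Milton: 32+37+26+21+15+9 = 140
Maris - Hadley - Grove - Milton - Spruce - Oak - Pine: 32+37+29+13+6+15 = 132
Maris - Hadley - Grove - Milton - Spruce - Pine - Oak: 32+37+29+13+21+15 = 147
… (712 more)
Maris - Pine - Grove - Oak - Spruce - Milton - Hadley: 7+30+20+6+13+15 = 91  ← best
The minimum is 91.
One shortest path: Maris → Pine → Grove → Oak → Spruce → Milton → Hadley.

91 miles — the minimum one-way total.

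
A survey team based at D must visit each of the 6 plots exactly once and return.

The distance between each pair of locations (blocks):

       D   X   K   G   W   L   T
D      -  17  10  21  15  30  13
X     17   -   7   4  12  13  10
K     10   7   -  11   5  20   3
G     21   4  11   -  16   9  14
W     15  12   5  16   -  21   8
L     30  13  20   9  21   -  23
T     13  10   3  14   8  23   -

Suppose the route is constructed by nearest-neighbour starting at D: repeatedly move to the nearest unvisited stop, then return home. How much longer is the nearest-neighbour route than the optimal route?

D: K=10, T=13, W=15, X=17, G=21, L=30 ⇒ K
K: T=3, W=5, X=7, G=11, L=20 ⇒ T
T: W=8, X=10, G=14, L=23 ⇒ W
W: X=12, G=16, L=21 ⇒ X
X: G=4, L=13 ⇒ G
G: L=9 ⇒ L
NN route D → K → T → W → X → G → L → D costs 76.
Optimal: D → X → G → L → W → K → T → D costs 72 (by enumerating all 360 distinct tours).
Excess = 76 − 72 = 4.

Excess over optimum: 4 blocks.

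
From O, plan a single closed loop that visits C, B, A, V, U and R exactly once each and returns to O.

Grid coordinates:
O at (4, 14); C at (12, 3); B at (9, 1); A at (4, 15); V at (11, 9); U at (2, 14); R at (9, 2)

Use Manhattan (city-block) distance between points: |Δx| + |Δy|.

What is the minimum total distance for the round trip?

48 — the shortest possible round trip.

There are 360 distinct closed tours to check (reversals are equivalent).
O → C → B → A → V → U → R → O: 19+5+19+13+14+19+17 = 106
O → C → B → A → V → R → U → O: 19+5+19+13+9+19+2 = 86
O → C → B → A → U → V → R → O: 19+5+19+3+14+9+17 = 86
O → C → B → A → U → R → V → O: 19+5+19+3+19+9+12 = 86
O → C → B → A → R → V → U → O: 19+5+19+18+9+14+2 = 86
O → C → B → A → R → U → V → O: 19+5+19+18+19+14+12 = 106
O → C → B → V → A → U → R → O: 19+5+10+13+3+19+17 = 86
O → C → B → V → A → R → U → O: 19+5+10+13+18+19+2 = 86
… (352 more)
O → B → R → C → V → A → U → O: 18+1+4+7+13+3+2 = 48  ← best
The minimum is 48.
One optimal route: O → B → R → C → V → A → U → O (or its reverse).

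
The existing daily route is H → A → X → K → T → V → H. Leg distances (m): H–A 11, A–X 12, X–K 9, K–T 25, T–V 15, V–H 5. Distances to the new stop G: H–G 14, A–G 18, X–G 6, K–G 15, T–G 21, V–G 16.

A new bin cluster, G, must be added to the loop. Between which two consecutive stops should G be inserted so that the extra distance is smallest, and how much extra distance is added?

+11 m — insert G between K and T.

Insertion cost between consecutive stops i–j is d(i,G) + d(G,j) − d(i,j):
  between H and A: 14 + 18 − 11 = 21
  between A and X: 18 + 6 − 12 = 12
  between X and K: 6 + 15 − 9 = 12
  between K and T: 15 + 21 − 25 = 11
  between T and V: 21 + 16 − 15 = 22
  between V and H: 16 + 14 − 5 = 25
Cheapest insertion is between K and T, adding 11.
New total = 77 + 11 = 88.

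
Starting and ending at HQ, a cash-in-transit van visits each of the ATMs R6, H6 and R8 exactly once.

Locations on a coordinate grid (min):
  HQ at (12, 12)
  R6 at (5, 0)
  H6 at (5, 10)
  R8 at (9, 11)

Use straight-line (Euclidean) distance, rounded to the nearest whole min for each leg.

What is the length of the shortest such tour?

Shortest round trip = 31 min.

With 3 stops there are 3!/2 = 3 distinct round trips (a route and its reverse cost the same).
HQ-R6-H6-R8-HQ: 14+10+4+3 = 31
HQ-R6-R8-H6-HQ: 14+12+4+7 = 37
HQ-H6-R6-R8-HQ: 7+10+12+3 = 32
The minimum is 31.
One optimal route: HQ → R6 → H6 → R8 → HQ (or its reverse).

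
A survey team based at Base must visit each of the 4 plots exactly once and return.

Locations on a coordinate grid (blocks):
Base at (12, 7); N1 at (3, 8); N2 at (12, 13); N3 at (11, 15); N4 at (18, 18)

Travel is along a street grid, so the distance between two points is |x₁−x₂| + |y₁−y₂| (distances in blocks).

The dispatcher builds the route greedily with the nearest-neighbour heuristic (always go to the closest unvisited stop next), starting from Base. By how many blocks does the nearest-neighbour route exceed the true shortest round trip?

From Base: N2=6, N3=9, N1=10, N4=17 → choose N2 (6).
From N2: N3=3, N4=11, N1=14 → choose N3 (3).
From N3: N4=10, N1=15 → choose N4 (10).
From N4: N1=25 → choose N1 (25).
NN route Base → N2 → N3 → N4 → N1 → Base costs 54.
Optimal: Base → N1 → N3 → N4 → N2 → Base costs 52 (by enumerating all 12 distinct tours).
Excess = 54 − 52 = 2.

Excess over optimum: 2 blocks.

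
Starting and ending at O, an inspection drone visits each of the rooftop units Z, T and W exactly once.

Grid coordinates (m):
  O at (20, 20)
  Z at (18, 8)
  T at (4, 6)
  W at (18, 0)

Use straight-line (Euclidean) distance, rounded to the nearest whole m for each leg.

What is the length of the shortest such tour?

Minimum total distance: 56 m.

O → Z → T → W → O: 12+14+15+20 = 61
O → Z → W → T → O: 12+8+15+21 = 56
O → T → Z → W → O: 21+14+8+20 = 63
The minimum is 56.
One optimal route: O → Z → W → T → O (or its reverse).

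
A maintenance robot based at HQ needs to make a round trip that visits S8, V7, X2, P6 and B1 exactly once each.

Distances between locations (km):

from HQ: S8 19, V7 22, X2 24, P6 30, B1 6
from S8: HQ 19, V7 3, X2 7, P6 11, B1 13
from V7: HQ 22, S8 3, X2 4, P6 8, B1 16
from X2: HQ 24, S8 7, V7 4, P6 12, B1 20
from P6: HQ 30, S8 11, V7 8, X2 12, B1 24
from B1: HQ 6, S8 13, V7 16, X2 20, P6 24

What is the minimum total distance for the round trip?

66 km — the shortest possible round trip.

With 5 stops there are 5!/2 = 60 distinct round trips (a route and its reverse cost the same).
HQ - S8 - V7 - X2 - P6 - B1 - HQ: 19+3+4+12+24+6 = 68
HQ - S8 - V7 - X2 - B1 - P6 - HQ: 19+3+4+20+24+30 = 100
HQ - S8 - V7 - P6 - X2 - B1 - HQ: 19+3+8+12+20+6 = 68
HQ - S8 - V7 - P6 - B1 - X2 - HQ: 19+3+8+24+20+24 = 98
HQ - S8 - V7 - B1 - X2 - P6 - HQ: 19+3+16+20+12+30 = 100
HQ - S8 - V7 - B1 - P6 - X2 - HQ: 19+3+16+24+12+24 = 98
HQ - S8 - X2 - V7 - P6 - B1 - HQ: 19+7+4+8+24+6 = 68
HQ - S8 - X2 - V7 - B1 - P6 - HQ: 19+7+4+16+24+30 = 100
HQ - S8 - X2 - P6 - V7 - B1 - HQ: 19+7+12+8+16+6 = 68
HQ - S8 - X2 - P6 - B1 - V7 - HQ: 19+7+12+24+16+22 = 100
HQ - S8 - X2 - B1 - V7 - P6 - HQ: 19+7+20+16+8+30 = 100
HQ - S8 - X2 - B1 - P6 - V7 - HQ: 19+7+20+24+8+22 = 100
HQ - S8 - P6 - V7 - X2 - B1 - HQ: 19+11+8+4+20+6 = 68
HQ - S8 - P6 - V7 - B1 - X2 - HQ: 19+11+8+16+20+24 = 98
… (46 more)
HQ - X2 - V7 - P6 - S8 - B1 - HQ: 24+4+8+11+13+6 = 66  ← best
The minimum is 66.
One optimal route: HQ → X2 → V7 → P6 → S8 → B1 → HQ (or its reverse).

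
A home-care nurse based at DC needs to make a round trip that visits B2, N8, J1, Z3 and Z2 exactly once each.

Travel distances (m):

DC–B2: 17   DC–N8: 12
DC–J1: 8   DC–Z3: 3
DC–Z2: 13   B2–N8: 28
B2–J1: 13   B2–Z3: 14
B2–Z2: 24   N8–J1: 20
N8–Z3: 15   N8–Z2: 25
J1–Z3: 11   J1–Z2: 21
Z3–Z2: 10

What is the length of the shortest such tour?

There are 60 distinct closed tours to check (reversals are equivalent).
DC→B2→N8→J1→Z3→Z2→DC: 17+28+20+11+10+13 = 99
DC→B2→N8→J1→Z2→Z3→DC: 17+28+20+21+10+3 = 99
DC→B2→N8→Z3→J1→Z2→DC: 17+28+15+11+21+13 = 105
DC→B2→N8→Z3→Z2→J1→DC: 17+28+15+10+21+8 = 99
DC→B2→N8→Z2→J1→Z3→DC: 17+28+25+21+11+3 = 105
DC→B2→N8→Z2→Z3→J1→DC: 17+28+25+10+11+8 = 99
DC→B2→J1→N8→Z3→Z2→DC: 17+13+20+15+10+13 = 88
DC→B2→J1→N8→Z2→Z3→DC: 17+13+20+25+10+3 = 88
DC→B2→J1→Z3→N8→Z2→DC: 17+13+11+15+25+13 = 94
DC→B2→J1→Z3→Z2→N8→DC: 17+13+11+10+25+12 = 88
DC→B2→J1→Z2→N8→Z3→DC: 17+13+21+25+15+3 = 94
DC→B2→J1→Z2→Z3→N8→DC: 17+13+21+10+15+12 = 88
DC→B2→Z3→N8→J1→Z2→DC: 17+14+15+20+21+13 = 100
DC→B2→Z3→N8→Z2→J1→DC: 17+14+15+25+21+8 = 100
… (46 more)
DC→N8→J1→B2→Z3→Z2→DC: 12+20+13+14+10+13 = 82  ← best
The minimum is 82.
One optimal route: DC → N8 → J1 → B2 → Z3 → Z2 → DC (or its reverse).

Minimum total distance: 82 m.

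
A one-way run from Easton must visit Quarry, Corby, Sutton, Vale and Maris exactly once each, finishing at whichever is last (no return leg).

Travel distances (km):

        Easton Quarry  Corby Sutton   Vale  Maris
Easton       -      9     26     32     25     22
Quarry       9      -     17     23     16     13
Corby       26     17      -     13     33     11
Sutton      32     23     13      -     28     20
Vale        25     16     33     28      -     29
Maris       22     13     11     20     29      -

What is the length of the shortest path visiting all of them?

Shortest open route: 74 km.

There are 5! = 120 possible orderings.
Easton - Quarry - Corby - Sutton - Vale - Maris: 9+17+13+28+29 = 96
Easton - Quarry - Corby - Sutton - Maris - Vale: 9+17+13+20+29 = 88
Easton - Quarry - Corby - Vale - Sutton - Maris: 9+17+33+28+20 = 107
Easton - Quarry - Corby - Vale - Maris - Sutton: 9+17+33+29+20 = 108
Easton - Quarry - Corby - Maris - Sutton - Vale: 9+17+11+20+28 = 85
Easton - Quarry - Corby - Maris - Vale - Sutton: 9+17+11+29+28 = 94
Easton - Quarry - Sutton - Corby - Vale - Maris: 9+23+13+33+29 = 107
Easton - Quarry - Sutton - Corby - Maris - Vale: 9+23+13+11+29 = 85
Easton - Quarry - Sutton - Vale - Corby - Maris: 9+23+28+33+11 = 104
Easton - Quarry - Sutton - Vale - Maris - Corby: 9+23+28+29+11 = 100
Easton - Quarry - Sutton - Maris - Corby - Vale: 9+23+20+11+33 = 96
Easton - Quarry - Sutton - Maris - Vale - Corby: 9+23+20+29+33 = 114
Easton - Quarry - Vale - Corby - Sutton - Maris: 9+16+33+13+20 = 91
Easton - Quarry - Vale - Corby - Maris - Sutton: 9+16+33+11+20 = 89
… (106 more)
Easton - Quarry - Maris - Corby - Sutton - Vale: 9+13+11+13+28 = 74  ← best
The minimum is 74.
One shortest path: Easton → Quarry → Maris → Corby → Sutton → Vale.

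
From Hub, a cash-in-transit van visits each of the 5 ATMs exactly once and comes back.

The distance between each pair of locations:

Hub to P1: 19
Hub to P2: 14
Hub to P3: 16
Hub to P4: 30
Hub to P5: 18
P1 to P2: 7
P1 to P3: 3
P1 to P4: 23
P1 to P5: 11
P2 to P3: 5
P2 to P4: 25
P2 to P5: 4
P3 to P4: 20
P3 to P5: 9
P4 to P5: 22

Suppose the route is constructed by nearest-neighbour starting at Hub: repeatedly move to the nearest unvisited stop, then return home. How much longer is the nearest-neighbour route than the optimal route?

Excess over optimum: 1.

Hub: P2=14, P3=16, P5=18, P1=19, P4=30 ⇒ P2
P2: P5=4, P3=5, P1=7, P4=25 ⇒ P5
P5: P3=9, P1=11, P4=22 ⇒ P3
P3: P1=3, P4=20 ⇒ P1
P1: P4=23 ⇒ P4
NN route Hub → P2 → P5 → P3 → P1 → P4 → Hub costs 83.
Optimal: Hub → P1 → P3 → P4 → P5 → P2 → Hub costs 82 (by enumerating all 60 distinct tours).
Excess = 83 − 82 = 1.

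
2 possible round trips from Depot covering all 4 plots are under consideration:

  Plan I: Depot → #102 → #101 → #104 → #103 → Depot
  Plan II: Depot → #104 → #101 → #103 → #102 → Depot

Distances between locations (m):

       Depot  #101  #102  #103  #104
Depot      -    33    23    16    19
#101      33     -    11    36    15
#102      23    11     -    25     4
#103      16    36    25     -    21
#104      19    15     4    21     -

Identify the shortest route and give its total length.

86 m — Plan I is the shortest.

Plan I: 23 + 11 + 15 + 21 + 16 = 86
Plan II: 19 + 15 + 36 + 25 + 23 = 118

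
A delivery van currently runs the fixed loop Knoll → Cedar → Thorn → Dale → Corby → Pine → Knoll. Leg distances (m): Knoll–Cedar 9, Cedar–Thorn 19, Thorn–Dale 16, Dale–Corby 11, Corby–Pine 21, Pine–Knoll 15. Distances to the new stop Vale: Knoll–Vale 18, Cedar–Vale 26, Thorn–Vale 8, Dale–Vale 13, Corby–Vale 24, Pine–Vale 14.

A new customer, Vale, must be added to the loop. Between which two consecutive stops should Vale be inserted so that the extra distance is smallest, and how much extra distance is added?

Minimum extra distance: 5 m, inserting Vale between Thorn and Dale.

Insertion cost between consecutive stops i–j is d(i,Vale) + d(Vale,j) − d(i,j):
  between Knoll and Cedar: 18 + 26 − 9 = 35
  between Cedar and Thorn: 26 + 8 − 19 = 15
  between Thorn and Dale: 8 + 13 − 16 = 5
  between Dale and Corby: 13 + 24 − 11 = 26
  between Corby and Pine: 24 + 14 − 21 = 17
  between Pine and Knoll: 14 + 18 − 15 = 17
Cheapest insertion is between Thorn and Dale, adding 5.
New total = 91 + 5 = 96.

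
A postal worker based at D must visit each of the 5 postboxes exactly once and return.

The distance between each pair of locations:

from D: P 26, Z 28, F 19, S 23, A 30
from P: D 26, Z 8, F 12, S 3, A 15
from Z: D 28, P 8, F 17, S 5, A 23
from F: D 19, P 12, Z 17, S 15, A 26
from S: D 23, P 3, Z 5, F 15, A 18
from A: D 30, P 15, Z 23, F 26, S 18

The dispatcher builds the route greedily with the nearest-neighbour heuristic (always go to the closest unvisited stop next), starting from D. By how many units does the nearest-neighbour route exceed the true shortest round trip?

3 longer than the optimal tour.

From D: F=19, S=23, P=26, Z=28, A=30 → choose F (19).
From F: P=12, S=15, Z=17, A=26 → choose P (12).
From P: S=3, Z=8, A=15 → choose S (3).
From S: Z=5, A=18 → choose Z (5).
From Z: A=23 → choose A (23).
NN route D → F → P → S → Z → A → D costs 92.
Optimal: D → F → Z → S → P → A → D costs 89 (by enumerating all 60 distinct tours).
Excess = 92 − 89 = 3.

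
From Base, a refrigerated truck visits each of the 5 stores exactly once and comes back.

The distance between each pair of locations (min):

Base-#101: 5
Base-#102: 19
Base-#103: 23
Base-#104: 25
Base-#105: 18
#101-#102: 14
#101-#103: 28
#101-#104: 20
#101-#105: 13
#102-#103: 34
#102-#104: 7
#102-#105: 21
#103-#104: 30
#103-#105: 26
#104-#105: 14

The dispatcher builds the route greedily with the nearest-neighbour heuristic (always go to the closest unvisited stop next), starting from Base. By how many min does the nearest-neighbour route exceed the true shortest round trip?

7 min longer than the optimal tour.

From Base: #101=5, #105=18, #102=19, #103=23, #104=25 → choose #101 (5).
From #101: #105=13, #102=14, #104=20, #103=28 → choose #105 (13).
From #105: #104=14, #102=21, #103=26 → choose #104 (14).
From #104: #102=7, #103=30 → choose #102 (7).
From #102: #103=34 → choose #103 (34).
NN route Base → #101 → #105 → #104 → #102 → #103 → Base costs 96.
Optimal: Base → #101 → #102 → #104 → #105 → #103 → Base costs 89 (by enumerating all 60 distinct tours).
Excess = 96 − 89 = 7.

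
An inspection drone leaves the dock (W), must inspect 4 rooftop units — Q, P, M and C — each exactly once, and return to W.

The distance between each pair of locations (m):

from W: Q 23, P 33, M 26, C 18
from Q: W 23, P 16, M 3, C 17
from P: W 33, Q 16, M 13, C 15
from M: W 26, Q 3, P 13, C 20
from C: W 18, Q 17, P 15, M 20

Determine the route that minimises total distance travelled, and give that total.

Minimum total distance: 72 m.

With 4 stops there are 4!/2 = 12 distinct round trips (a route and its reverse cost the same).
W → Q → P → M → C → W: 23+16+13+20+18 = 90
W → Q → P → C → M → W: 23+16+15+20+26 = 100
W → Q → M → P → C → W: 23+3+13+15+18 = 72
W → Q → M → C → P → W: 23+3+20+15+33 = 94
W → Q → C → P → M → W: 23+17+15+13+26 = 94
W → Q → C → M → P → W: 23+17+20+13+33 = 106
W → P → Q → M → C → W: 33+16+3+20+18 = 90
W → P → Q → C → M → W: 33+16+17+20+26 = 112
W → P → M → Q → C → W: 33+13+3+17+18 = 84
W → P → C → Q → M → W: 33+15+17+3+26 = 94
W → M → Q → P → C → W: 26+3+16+15+18 = 78
W → M → P → Q → C → W: 26+13+16+17+18 = 90
The minimum is 72.
One optimal route: W → Q → M → P → C → W (or its reverse).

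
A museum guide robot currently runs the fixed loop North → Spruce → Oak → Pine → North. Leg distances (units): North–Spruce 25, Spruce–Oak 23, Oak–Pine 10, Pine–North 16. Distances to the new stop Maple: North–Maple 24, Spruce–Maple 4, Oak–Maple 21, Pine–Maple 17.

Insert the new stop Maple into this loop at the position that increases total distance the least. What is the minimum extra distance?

Minimum extra distance: 2, inserting Maple between Spruce and Oak.

Insertion cost between consecutive stops i–j is d(i,Maple) + d(Maple,j) − d(i,j):
  between North and Spruce: 24 + 4 − 25 = 3
  between Spruce and Oak: 4 + 21 − 23 = 2
  between Oak and Pine: 21 + 17 − 10 = 28
  between Pine and North: 17 + 24 − 16 = 25
Cheapest insertion is between Spruce and Oak, adding 2.
New total = 74 + 2 = 76.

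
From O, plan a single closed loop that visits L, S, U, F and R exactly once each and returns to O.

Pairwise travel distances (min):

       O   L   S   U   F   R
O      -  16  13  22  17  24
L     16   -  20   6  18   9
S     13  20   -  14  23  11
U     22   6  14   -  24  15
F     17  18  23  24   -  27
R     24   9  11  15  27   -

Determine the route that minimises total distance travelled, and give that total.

80 min — the shortest possible round trip.

O → L → S → U → F → R → O: 16+20+14+24+27+24 = 125
O → L → S → U → R → F → O: 16+20+14+15+27+17 = 109
O → L → S → F → U → R → O: 16+20+23+24+15+24 = 122
O → L → S → F → R → U → O: 16+20+23+27+15+22 = 123
O → L → S → R → U → F → O: 16+20+11+15+24+17 = 103
O → L → S → R → F → U → O: 16+20+11+27+24+22 = 120
O → L → U → S → F → R → O: 16+6+14+23+27+24 = 110
O → L → U → S → R → F → O: 16+6+14+11+27+17 = 91
O → L → U → F → S → R → O: 16+6+24+23+11+24 = 104
O → L → U → F → R → S → O: 16+6+24+27+11+13 = 97
O → L → U → R → S → F → O: 16+6+15+11+23+17 = 88
O → L → U → R → F → S → O: 16+6+15+27+23+13 = 100
O → L → F → S → U → R → O: 16+18+23+14+15+24 = 110
O → L → F → S → R → U → O: 16+18+23+11+15+22 = 105
… (46 more)
O → S → R → L → U → F → O: 13+11+9+6+24+17 = 80  ← best
The minimum is 80.
One optimal route: O → S → R → L → U → F → O (or its reverse).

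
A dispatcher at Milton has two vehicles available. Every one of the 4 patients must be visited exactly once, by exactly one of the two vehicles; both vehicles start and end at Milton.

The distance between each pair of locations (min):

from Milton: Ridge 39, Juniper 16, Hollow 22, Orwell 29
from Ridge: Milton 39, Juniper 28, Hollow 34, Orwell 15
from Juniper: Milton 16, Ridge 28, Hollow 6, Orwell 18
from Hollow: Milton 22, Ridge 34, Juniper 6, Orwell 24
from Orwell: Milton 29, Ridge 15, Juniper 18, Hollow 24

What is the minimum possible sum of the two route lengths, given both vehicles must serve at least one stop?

Minimum combined distance: 127 min.

Check every non-empty split of the stops between the two vehicles; for each half take its own optimal tour:
  {Ridge} + {Juniper, Hollow, Orwell}: 78 + 75 = 153
  {Juniper} + {Ridge, Hollow, Orwell}: 32 + 100 = 132
  {Ridge, Juniper} + {Hollow, Orwell}: 83 + 75 = 158
  {Hollow} + {Ridge, Juniper, Orwell}: 44 + 88 = 132
  {Ridge, Hollow} + {Juniper, Orwell}: 95 + 63 = 158
  {Juniper, Hollow} + {Ridge, Orwell}: 44 + 83 = 127
  … (7 splits in total)
Best: vehicle 1 Milton → Juniper → Hollow → Milton = 44; vehicle 2 Milton → Ridge → Orwell → Milton = 83; combined 127.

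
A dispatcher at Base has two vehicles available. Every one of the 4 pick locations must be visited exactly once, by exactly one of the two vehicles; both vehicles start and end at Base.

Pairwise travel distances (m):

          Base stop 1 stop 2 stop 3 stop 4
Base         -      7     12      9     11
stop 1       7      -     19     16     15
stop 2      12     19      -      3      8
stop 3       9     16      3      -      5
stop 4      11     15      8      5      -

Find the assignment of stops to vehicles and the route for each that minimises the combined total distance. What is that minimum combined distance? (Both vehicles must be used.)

Minimum combined distance: 45 m.

Check every non-empty split of the stops between the two vehicles; for each half take its own optimal tour:
  {stop 1} + {stop 2, stop 3, stop 4}: 14 + 31 = 45
  {stop 2} + {stop 1, stop 3, stop 4}: 24 + 36 = 60
  {stop 1, stop 2} + {stop 3, stop 4}: 38 + 25 = 63
  {stop 3} + {stop 1, stop 2, stop 4}: 18 + 42 = 60
  {stop 1, stop 3} + {stop 2, stop 4}: 32 + 31 = 63
  {stop 2, stop 3} + {stop 1, stop 4}: 24 + 33 = 57
  … (7 splits in total)
Best: vehicle 1 Base → stop 1 → Base = 14; vehicle 2 Base → stop 2 → stop 3 → stop 4 → Base = 31; combined 45.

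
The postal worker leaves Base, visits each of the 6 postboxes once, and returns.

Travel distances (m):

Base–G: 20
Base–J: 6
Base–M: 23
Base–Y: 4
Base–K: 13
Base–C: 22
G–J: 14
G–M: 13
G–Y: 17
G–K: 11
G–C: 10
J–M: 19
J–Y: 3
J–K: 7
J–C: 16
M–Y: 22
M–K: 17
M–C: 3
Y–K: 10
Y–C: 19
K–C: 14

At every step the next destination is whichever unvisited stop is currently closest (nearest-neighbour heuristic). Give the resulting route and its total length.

61 m along Base → Y → J → K → G → C → M → Base.

Base → [Y:4 / J:6 / K:13 / G:20 / C:22 / M:23] → Y (4)
Y → [J:3 / K:10 / G:17 / C:19 / M:22] → J (3)
J → [K:7 / G:14 / C:16 / M:19] → K (7)
K → [G:11 / C:14 / M:17] → G (11)
G → [C:10 / M:13] → C (10)
C → [M:3] → M (3)
Return M→Base: 23.
Total = 4 + 3 + 7 + 11 + 10 + 3 + 23 = 61.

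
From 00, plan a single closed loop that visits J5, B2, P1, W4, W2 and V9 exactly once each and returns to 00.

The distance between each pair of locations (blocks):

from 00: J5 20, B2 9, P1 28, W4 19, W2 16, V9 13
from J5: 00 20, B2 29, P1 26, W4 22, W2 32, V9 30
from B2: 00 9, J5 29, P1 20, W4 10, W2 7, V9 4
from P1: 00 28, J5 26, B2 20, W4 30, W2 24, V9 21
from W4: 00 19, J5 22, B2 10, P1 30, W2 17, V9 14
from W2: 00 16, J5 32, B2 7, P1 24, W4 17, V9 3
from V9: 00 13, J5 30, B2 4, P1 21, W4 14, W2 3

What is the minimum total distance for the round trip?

Shortest round trip = 106 blocks.

There are 360 distinct closed tours to check (reversals are equivalent).
00 → J5 → B2 → P1 → W4 → W2 → V9 → 00: 20+29+20+30+17+3+13 = 132
00 → J5 → B2 → P1 → W4 → V9 → W2 → 00: 20+29+20+30+14+3+16 = 132
00 → J5 → B2 → P1 → W2 → W4 → V9 → 00: 20+29+20+24+17+14+13 = 137
00 → J5 → B2 → P1 → W2 → V9 → W4 → 00: 20+29+20+24+3+14+19 = 129
00 → J5 → B2 → P1 → V9 → W4 → W2 → 00: 20+29+20+21+14+17+16 = 137
00 → J5 → B2 → P1 → V9 → W2 → W4 → 00: 20+29+20+21+3+17+19 = 129
00 → J5 → B2 → W4 → P1 → W2 → V9 → 00: 20+29+10+30+24+3+13 = 129
00 → J5 → B2 → W4 → P1 → V9 → W2 → 00: 20+29+10+30+21+3+16 = 129
… (352 more)
00 → J5 → P1 → W2 → V9 → B2 → W4 → 00: 20+26+24+3+4+10+19 = 106  ← best
The minimum is 106.
One optimal route: 00 → J5 → P1 → W2 → V9 → B2 → W4 → 00 (or its reverse).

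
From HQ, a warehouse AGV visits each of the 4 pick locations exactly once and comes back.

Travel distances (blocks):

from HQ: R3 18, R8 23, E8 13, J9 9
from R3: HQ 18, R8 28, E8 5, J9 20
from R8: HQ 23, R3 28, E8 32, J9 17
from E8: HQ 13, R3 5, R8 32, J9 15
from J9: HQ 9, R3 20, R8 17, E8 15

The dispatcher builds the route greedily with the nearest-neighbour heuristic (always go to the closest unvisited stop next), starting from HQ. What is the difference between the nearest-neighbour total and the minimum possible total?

Excess over optimum: 8 blocks.

From HQ: J9=9, E8=13, R3=18, R8=23 → choose J9 (9).
From J9: E8=15, R8=17, R3=20 → choose E8 (15).
From E8: R3=5, R8=32 → choose R3 (5).
From R3: R8=28 → choose R8 (28).
NN route HQ → J9 → E8 → R3 → R8 → HQ costs 80.
Optimal: HQ → E8 → R3 → R8 → J9 → HQ costs 72 (by enumerating all 12 distinct tours).
Excess = 80 − 72 = 8.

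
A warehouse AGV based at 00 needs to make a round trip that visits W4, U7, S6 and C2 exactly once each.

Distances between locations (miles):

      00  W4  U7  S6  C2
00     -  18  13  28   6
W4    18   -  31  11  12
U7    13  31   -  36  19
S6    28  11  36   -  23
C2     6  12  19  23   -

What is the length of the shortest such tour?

78 miles — the shortest possible round trip.

00 - W4 - U7 - S6 - C2 - 00: 18+31+36+23+6 = 114
00 - W4 - U7 - C2 - S6 - 00: 18+31+19+23+28 = 119
00 - W4 - S6 - U7 - C2 - 00: 18+11+36+19+6 = 90
00 - W4 - S6 - C2 - U7 - 00: 18+11+23+19+13 = 84
00 - W4 - C2 - U7 - S6 - 00: 18+12+19+36+28 = 113
00 - W4 - C2 - S6 - U7 - 00: 18+12+23+36+13 = 102
00 - U7 - W4 - S6 - C2 - 00: 13+31+11+23+6 = 84
00 - U7 - W4 - C2 - S6 - 00: 13+31+12+23+28 = 107
00 - U7 - S6 - W4 - C2 - 00: 13+36+11+12+6 = 78
00 - U7 - C2 - W4 - S6 - 00: 13+19+12+11+28 = 83
00 - S6 - W4 - U7 - C2 - 00: 28+11+31+19+6 = 95
00 - S6 - U7 - W4 - C2 - 00: 28+36+31+12+6 = 113
The minimum is 78.
One optimal route: 00 → U7 → S6 → W4 → C2 → 00 (or its reverse).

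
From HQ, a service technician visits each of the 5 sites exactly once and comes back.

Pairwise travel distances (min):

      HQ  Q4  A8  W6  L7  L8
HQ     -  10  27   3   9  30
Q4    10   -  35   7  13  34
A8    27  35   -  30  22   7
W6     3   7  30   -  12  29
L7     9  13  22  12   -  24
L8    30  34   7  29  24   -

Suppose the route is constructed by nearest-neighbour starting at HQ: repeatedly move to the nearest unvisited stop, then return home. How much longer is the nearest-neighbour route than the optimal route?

Excess over optimum: 1 min.

HQ: W6=3, L7=9, Q4=10, A8=27, L8=30 ⇒ W6
W6: Q4=7, L7=12, L8=29, A8=30 ⇒ Q4
Q4: L7=13, L8=34, A8=35 ⇒ L7
L7: A8=22, L8=24 ⇒ A8
A8: L8=7 ⇒ L8
NN route HQ → W6 → Q4 → L7 → A8 → L8 → HQ costs 82.
Optimal: HQ → A8 → L8 → L7 → Q4 → W6 → HQ costs 81 (by enumerating all 60 distinct tours).
Excess = 82 − 81 = 1.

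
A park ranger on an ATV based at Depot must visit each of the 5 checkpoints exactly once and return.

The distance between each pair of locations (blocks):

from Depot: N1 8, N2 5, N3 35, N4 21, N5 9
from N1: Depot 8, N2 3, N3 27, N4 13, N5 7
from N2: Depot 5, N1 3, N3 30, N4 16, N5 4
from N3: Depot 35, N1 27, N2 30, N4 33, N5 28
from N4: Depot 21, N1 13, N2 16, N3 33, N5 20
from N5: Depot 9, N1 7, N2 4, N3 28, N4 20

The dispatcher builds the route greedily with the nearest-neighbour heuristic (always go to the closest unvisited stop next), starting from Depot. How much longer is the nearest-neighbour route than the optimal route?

From Depot: N2=5, N1=8, N5=9, N4=21, N3=35 → choose N2 (5).
From N2: N1=3, N5=4, N4=16, N3=30 → choose N1 (3).
From N1: N5=7, N4=13, N3=27 → choose N5 (7).
From N5: N4=20, N3=28 → choose N4 (20).
From N4: N3=33 → choose N3 (33).
NN route Depot → N2 → N1 → N5 → N4 → N3 → Depot costs 103.
Optimal: Depot → N1 → N4 → N3 → N5 → N2 → Depot costs 91 (by enumerating all 60 distinct tours).
Excess = 103 − 91 = 12.

The nearest-neighbour route is 12 blocks longer than optimal.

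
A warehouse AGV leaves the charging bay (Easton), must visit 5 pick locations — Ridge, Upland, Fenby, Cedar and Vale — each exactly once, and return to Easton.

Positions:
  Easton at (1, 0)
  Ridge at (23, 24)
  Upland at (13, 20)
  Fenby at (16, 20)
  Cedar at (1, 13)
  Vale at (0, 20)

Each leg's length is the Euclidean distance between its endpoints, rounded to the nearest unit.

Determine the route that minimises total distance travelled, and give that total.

77 — the shortest possible round trip.

With 5 stops there are 5!/2 = 60 distinct round trips (a route and its reverse cost the same).
Easton-Ridge-Upland-Fenby-Cedar-Vale-Easton: 33+11+3+17+7+20 = 91
Easton-Ridge-Upland-Fenby-Vale-Cedar-Easton: 33+11+3+16+7+13 = 83
Easton-Ridge-Upland-Cedar-Fenby-Vale-Easton: 33+11+14+17+16+20 = 111
Easton-Ridge-Upland-Cedar-Vale-Fenby-Easton: 33+11+14+7+16+25 = 106
Easton-Ridge-Upland-Vale-Fenby-Cedar-Easton: 33+11+13+16+17+13 = 103
Easton-Ridge-Upland-Vale-Cedar-Fenby-Easton: 33+11+13+7+17+25 = 106
Easton-Ridge-Fenby-Upland-Cedar-Vale-Easton: 33+8+3+14+7+20 = 85
Easton-Ridge-Fenby-Upland-Vale-Cedar-Easton: 33+8+3+13+7+13 = 77
Easton-Ridge-Fenby-Cedar-Upland-Vale-Easton: 33+8+17+14+13+20 = 105
Easton-Ridge-Fenby-Cedar-Vale-Upland-Easton: 33+8+17+7+13+23 = 101
Easton-Ridge-Fenby-Vale-Upland-Cedar-Easton: 33+8+16+13+14+13 = 97
Easton-Ridge-Fenby-Vale-Cedar-Upland-Easton: 33+8+16+7+14+23 = 101
Easton-Ridge-Cedar-Upland-Fenby-Vale-Easton: 33+25+14+3+16+20 = 111
Easton-Ridge-Cedar-Upland-Vale-Fenby-Easton: 33+25+14+13+16+25 = 126
… (46 more)
The minimum is 77.
One optimal route: Easton → Ridge → Fenby → Upland → Vale → Cedar → Easton (or its reverse).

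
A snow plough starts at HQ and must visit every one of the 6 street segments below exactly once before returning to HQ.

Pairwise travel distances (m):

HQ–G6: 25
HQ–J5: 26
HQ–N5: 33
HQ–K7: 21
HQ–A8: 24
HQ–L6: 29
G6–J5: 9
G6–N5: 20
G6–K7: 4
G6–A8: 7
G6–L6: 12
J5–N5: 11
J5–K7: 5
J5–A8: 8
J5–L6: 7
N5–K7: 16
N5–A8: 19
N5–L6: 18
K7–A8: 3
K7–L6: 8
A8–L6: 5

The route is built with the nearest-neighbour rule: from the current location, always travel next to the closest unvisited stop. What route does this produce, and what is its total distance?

Nearest-neighbour total = 98 m; route HQ → K7 → A8 → L6 → J5 → G6 → N5 → HQ.

At HQ the remaining stops are K7 21, A8 24, G6 25, J5 26, L6 29, N5 33; go to K7.
At K7 the remaining stops are A8 3, G6 4, J5 5, L6 8, N5 16; go to A8.
At A8 the remaining stops are L6 5, G6 7, J5 8, N5 19; go to L6.
At L6 the remaining stops are J5 7, G6 12, N5 18; go to J5.
At J5 the remaining stops are G6 9, N5 11; go to G6.
At G6 the remaining stops are N5 20; go to N5.
Return N5→HQ: 33.
Total = 21 + 3 + 5 + 7 + 9 + 20 + 33 = 98.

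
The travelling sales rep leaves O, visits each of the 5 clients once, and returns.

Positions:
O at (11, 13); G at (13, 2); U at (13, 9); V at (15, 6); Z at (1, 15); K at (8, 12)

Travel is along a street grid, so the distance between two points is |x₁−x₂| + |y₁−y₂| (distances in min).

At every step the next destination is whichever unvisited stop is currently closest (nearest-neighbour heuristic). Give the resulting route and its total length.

60 min along O → K → U → V → G → Z → O.

O → [K:4 / U:6 / V:11 / Z:12 / G:13] → K (4)
K → [U:8 / Z:10 / V:13 / G:15] → U (8)
U → [V:5 / G:7 / Z:18] → V (5)
V → [G:6 / Z:23] → G (6)
G → [Z:25] → Z (25)
Return Z→O: 12.
Total = 4 + 8 + 5 + 6 + 25 + 12 = 60.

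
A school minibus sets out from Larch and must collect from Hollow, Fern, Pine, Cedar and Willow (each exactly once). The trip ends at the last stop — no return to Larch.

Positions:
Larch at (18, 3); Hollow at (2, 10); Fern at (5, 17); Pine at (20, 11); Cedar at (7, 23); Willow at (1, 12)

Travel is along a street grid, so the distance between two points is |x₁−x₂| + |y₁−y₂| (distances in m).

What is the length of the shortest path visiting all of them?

Shortest open route: 49 m.

There are 5! = 120 possible orderings.
Larch - Hollow - Fern - Pine - Cedar - Willow: 23+10+21+25+17 = 96
Larch - Hollow - Fern - Pine - Willow - Cedar: 23+10+21+20+17 = 91
Larch - Hollow - Fern - Cedar - Pine - Willow: 23+10+8+25+20 = 86
Larch - Hollow - Fern - Cedar - Willow - Pine: 23+10+8+17+20 = 78
Larch - Hollow - Fern - Willow - Pine - Cedar: 23+10+9+20+25 = 87
Larch - Hollow - Fern - Willow - Cedar - Pine: 23+10+9+17+25 = 84
Larch - Hollow - Pine - Fern - Cedar - Willow: 23+19+21+8+17 = 88
Larch - Hollow - Pine - Fern - Willow - Cedar: 23+19+21+9+17 = 89
Larch - Hollow - Pine - Cedar - Fern - Willow: 23+19+25+8+9 = 84
Larch - Hollow - Pine - Cedar - Willow - Fern: 23+19+25+17+9 = 93
Larch - Hollow - Pine - Willow - Fern - Cedar: 23+19+20+9+8 = 79
Larch - Hollow - Pine - Willow - Cedar - Fern: 23+19+20+17+8 = 87
Larch - Hollow - Cedar - Fern - Pine - Willow: 23+18+8+21+20 = 90
Larch - Hollow - Cedar - Fern - Willow - Pine: 23+18+8+9+20 = 78
… (106 more)
Larch - Pine - Hollow - Willow - Fern - Cedar: 10+19+3+9+8 = 49  ← best
The minimum is 49.
One shortest path: Larch → Pine → Hollow → Willow → Fern → Cedar.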